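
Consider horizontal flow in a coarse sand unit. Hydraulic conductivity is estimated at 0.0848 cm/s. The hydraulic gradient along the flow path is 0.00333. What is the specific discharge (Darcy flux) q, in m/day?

0.244

Convert K: 0.0848 cm/s × 864 = 73.27 m/day.
Hydraulic gradient i = 0.00333.
Specific discharge q = K · i = 73.27 × 0.003330 = 0.2440 m/day.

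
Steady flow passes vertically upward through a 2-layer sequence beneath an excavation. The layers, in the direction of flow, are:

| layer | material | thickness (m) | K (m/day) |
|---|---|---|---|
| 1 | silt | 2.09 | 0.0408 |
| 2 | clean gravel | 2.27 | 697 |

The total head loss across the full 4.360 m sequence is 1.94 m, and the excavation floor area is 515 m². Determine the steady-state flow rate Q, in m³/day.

19.5

Flow is perpendicular to layering, so the layers act in series and the equivalent K is the thickness-weighted harmonic mean.
Total thickness L = 2.09 + 2.27 = 4.360 m.
Σ(b_i/K_i) = 2.09/0.0408 + 2.27/697 = 51.23 d.
K_eq = L / Σ(b_i/K_i) = 4.360 / 51.23 = 0.08511 m/day.
Q = K_eq · A · (Δh/L) = 0.08511 × 515 × (1.94/4.360) = 19.50 m³/day.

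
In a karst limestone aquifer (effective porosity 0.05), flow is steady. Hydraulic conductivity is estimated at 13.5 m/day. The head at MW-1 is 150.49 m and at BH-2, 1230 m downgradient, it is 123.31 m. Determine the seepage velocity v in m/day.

Hydraulic gradient i = (150.49 − 123.31) / 1230 = 27.18 / 1230 = 0.02210.
Darcy flux q = K · i = 13.50 × 0.02210 = 0.2983 m/day.
Seepage velocity v = q / n_e = 0.2983 / 0.05 = 5.966 m/day.

5.97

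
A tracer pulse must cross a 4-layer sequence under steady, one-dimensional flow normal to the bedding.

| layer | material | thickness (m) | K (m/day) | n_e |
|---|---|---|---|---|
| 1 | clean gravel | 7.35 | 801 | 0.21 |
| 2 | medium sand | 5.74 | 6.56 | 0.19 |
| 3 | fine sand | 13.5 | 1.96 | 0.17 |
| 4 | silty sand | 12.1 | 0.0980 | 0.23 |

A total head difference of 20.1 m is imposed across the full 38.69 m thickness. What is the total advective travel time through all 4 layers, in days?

50.4

With flow normal to the layers, continuity requires the same specific discharge q through every layer.
Σ(b_i/K_i) = 7.35/801 + 5.74/6.56 + 13.5/1.96 + 12.1/0.0980 = 131.2 d.
q = Δh / Σ(b_i/K_i) = 20.1 / 131.2 = 0.1532 m/day.
In each layer the seepage velocity is v_i = q/n_i, so the layer transit time is t_i = b_i·n_i / q:
  layer 1 (clean gravel): t_1 = 7.35 × 0.21 / 0.1532 = 10.08 d
  layer 2 (medium sand): t_2 = 5.74 × 0.19 / 0.1532 = 7.121 d
  layer 3 (fine sand): t_3 = 13.5 × 0.17 / 0.1532 = 14.99 d
  layer 4 (silty sand): t_4 = 12.1 × 0.23 / 0.1532 = 18.17 d
Total t = Σ t_i = 50.36 days.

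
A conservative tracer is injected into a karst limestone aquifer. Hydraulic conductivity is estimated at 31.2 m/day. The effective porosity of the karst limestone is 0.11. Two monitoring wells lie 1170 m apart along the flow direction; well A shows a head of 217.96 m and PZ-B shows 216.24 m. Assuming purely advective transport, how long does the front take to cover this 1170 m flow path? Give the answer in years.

7.68

Hydraulic gradient i = (217.96 − 216.24) / 1170 = 1.72 / 1170 = 0.001470.
Darcy flux q = K · i = 31.20 × 0.001470 = 0.04587 m/day.
Seepage velocity v = q / n_e = 0.04587 / 0.11 = 0.4170 m/day.
Travel time t = L / v = 1170 / 0.4170 = 2806 days = 7.682 years.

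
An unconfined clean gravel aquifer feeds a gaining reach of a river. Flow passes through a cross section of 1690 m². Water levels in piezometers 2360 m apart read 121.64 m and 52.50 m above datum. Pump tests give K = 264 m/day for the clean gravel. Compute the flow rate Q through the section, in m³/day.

13100

Hydraulic gradient i = (121.64 − 52.50) / 2360 = 69.14 / 2360 = 0.02930.
Darcy's law: Q = K · A · i = 264.0 × 1690 × 0.02930 = 13071 m³/day.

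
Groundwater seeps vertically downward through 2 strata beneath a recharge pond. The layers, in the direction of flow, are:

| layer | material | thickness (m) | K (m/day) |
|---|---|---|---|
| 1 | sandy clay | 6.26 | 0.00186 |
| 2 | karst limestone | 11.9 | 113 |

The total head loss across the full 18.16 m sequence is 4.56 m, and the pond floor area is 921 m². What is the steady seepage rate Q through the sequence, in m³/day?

1.25

Flow is perpendicular to layering, so the layers act in series and the equivalent K is the thickness-weighted harmonic mean.
Total thickness L = 6.26 + 11.9 = 18.16 m.
Σ(b_i/K_i) = 6.26/0.00186 + 11.9/113 = 3366 d.
K_eq = L / Σ(b_i/K_i) = 18.16 / 3366 = 0.005396 m/day.
Q = K_eq · A · (Δh/L) = 0.005396 × 921 × (4.56/18.16) = 1.248 m³/day.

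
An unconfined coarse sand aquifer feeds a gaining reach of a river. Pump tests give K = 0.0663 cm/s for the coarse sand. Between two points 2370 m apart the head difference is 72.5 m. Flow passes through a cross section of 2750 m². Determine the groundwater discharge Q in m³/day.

Convert K: 0.0663 cm/s × 864 = 57.28 m/day.
Hydraulic gradient i = Δh / L = 72.5 / 2370 = 0.03059.
Darcy's law: Q = K · A · i = 57.28 × 2750 × 0.03059 = 4819 m³/day.

4820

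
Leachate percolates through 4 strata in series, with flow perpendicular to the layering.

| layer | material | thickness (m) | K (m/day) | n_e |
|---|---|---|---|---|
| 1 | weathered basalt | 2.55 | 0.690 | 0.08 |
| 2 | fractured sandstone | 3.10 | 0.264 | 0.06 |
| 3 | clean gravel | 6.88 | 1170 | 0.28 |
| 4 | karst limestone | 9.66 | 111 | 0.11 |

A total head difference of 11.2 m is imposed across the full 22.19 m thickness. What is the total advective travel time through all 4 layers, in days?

4.69

With flow normal to the layers, continuity requires the same specific discharge q through every layer.
Σ(b_i/K_i) = 2.55/0.690 + 3.10/0.264 + 6.88/1170 + 9.66/111 = 15.53 d.
q = Δh / Σ(b_i/K_i) = 11.2 / 15.53 = 0.7211 m/day.
In each layer the seepage velocity is v_i = q/n_i, so the layer transit time is t_i = b_i·n_i / q:
  layer 1 (weathered basalt): t_1 = 2.55 × 0.08 / 0.7211 = 0.2829 d
  layer 2 (fractured sandstone): t_2 = 3.10 × 0.06 / 0.7211 = 0.2579 d
  layer 3 (clean gravel): t_3 = 6.88 × 0.28 / 0.7211 = 2.671 d
  layer 4 (karst limestone): t_4 = 9.66 × 0.11 / 0.7211 = 1.474 d
Total t = Σ t_i = 4.686 days.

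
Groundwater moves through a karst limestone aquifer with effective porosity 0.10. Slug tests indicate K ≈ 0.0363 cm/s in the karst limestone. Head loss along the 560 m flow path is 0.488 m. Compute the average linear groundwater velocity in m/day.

0.273

Convert K: 0.0363 cm/s × 864 = 31.36 m/day.
Hydraulic gradient i = Δh / L = 0.488 / 560 = 0.0008714.
Darcy flux q = K · i = 31.36 × 0.0008714 = 0.02733 m/day.
Seepage velocity v = q / n_e = 0.02733 / 0.10 = 0.2733 m/day.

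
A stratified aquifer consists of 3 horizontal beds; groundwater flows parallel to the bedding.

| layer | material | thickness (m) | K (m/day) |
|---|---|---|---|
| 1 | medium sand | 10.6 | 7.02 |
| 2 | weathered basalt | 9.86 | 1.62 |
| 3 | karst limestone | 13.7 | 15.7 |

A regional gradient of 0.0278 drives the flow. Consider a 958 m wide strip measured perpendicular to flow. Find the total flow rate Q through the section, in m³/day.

Flow is parallel to layering, so each bed carries its own Darcy discharge and the transmissivities add.
Σ(K_i·b_i) = 7.02×10.6 + 1.62×9.86 + 15.7×13.7 = 305.5 m²/day.
Hydraulic gradient i = 0.0278.
Q = Σ(K_i·b_i) · W · i = 305.5 × 958 × 0.02780 = 8136 m³/day.

8140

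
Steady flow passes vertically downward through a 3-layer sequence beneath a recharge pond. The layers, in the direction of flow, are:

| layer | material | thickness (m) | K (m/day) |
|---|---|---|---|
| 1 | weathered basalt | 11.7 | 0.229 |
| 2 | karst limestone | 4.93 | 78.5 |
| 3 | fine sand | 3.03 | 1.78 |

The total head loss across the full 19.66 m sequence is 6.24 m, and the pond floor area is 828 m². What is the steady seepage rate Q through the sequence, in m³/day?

97.7

Flow is perpendicular to layering, so the layers act in series and the equivalent K is the thickness-weighted harmonic mean.
Total thickness L = 11.7 + 4.93 + 3.03 = 19.66 m.
Σ(b_i/K_i) = 11.7/0.229 + 4.93/78.5 + 3.03/1.78 = 52.86 d.
K_eq = L / Σ(b_i/K_i) = 19.66 / 52.86 = 0.3719 m/day.
Q = K_eq · A · (Δh/L) = 0.3719 × 828 × (6.24/19.66) = 97.75 m³/day.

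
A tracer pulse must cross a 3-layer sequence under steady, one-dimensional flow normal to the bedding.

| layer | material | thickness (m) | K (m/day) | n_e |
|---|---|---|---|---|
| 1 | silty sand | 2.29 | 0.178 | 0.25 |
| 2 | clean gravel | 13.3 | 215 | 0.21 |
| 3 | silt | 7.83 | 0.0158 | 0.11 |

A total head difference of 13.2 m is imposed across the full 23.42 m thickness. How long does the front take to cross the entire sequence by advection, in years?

With flow normal to the layers, continuity requires the same specific discharge q through every layer.
Σ(b_i/K_i) = 2.29/0.178 + 13.3/215 + 7.83/0.0158 = 508.5 d.
q = Δh / Σ(b_i/K_i) = 13.2 / 508.5 = 0.02596 m/day.
In each layer the seepage velocity is v_i = q/n_i, so the layer transit time is t_i = b_i·n_i / q:
  layer 1 (silty sand): t_1 = 2.29 × 0.25 / 0.02596 = 22.05 d
  layer 2 (clean gravel): t_2 = 13.3 × 0.21 / 0.02596 = 107.6 d
  layer 3 (silt): t_3 = 7.83 × 0.11 / 0.02596 = 33.18 d
Total t = Σ t_i = 162.8 days = 0.4458 years.

0.446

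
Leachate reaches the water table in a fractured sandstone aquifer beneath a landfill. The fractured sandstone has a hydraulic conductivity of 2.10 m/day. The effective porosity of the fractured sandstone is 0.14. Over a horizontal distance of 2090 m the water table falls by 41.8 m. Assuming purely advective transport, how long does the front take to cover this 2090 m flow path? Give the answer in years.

19.1

Hydraulic gradient i = Δh / L = 41.8 / 2090 = 0.02000.
Darcy flux q = K · i = 2.100 × 0.02000 = 0.04200 m/day.
Seepage velocity v = q / n_e = 0.04200 / 0.14 = 0.3000 m/day.
Travel time t = L / v = 2090 / 0.3000 = 6967 days = 19.07 years.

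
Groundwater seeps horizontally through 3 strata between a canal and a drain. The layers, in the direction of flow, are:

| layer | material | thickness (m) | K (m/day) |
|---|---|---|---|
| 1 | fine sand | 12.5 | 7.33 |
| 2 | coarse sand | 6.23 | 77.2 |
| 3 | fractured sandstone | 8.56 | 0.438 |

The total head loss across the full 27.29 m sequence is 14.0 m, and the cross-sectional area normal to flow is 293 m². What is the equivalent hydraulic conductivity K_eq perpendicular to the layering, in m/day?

Flow is perpendicular to layering, so the layers act in series and the equivalent K is the thickness-weighted harmonic mean.
Total thickness L = 12.5 + 6.23 + 8.56 = 27.29 m.
Σ(b_i/K_i) = 12.5/7.33 + 6.23/77.2 + 8.56/0.438 = 21.33 d.
K_eq = L / Σ(b_i/K_i) = 27.29 / 21.33 = 1.279 m/day.

1.28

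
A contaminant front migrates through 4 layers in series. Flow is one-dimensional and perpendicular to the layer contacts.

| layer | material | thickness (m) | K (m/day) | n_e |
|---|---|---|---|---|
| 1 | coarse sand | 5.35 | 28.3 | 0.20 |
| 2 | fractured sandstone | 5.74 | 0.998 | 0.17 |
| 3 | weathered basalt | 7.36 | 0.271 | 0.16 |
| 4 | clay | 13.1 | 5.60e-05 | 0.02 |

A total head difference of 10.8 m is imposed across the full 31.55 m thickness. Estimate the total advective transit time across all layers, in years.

With flow normal to the layers, continuity requires the same specific discharge q through every layer.
Σ(b_i/K_i) = 5.35/28.3 + 5.74/0.998 + 7.36/0.271 + 13.1/5.60e-05 = 2.340e+05 d.
q = Δh / Σ(b_i/K_i) = 10.8 / 2.340e+05 = 4.616e-05 m/day.
In each layer the seepage velocity is v_i = q/n_i, so the layer transit time is t_i = b_i·n_i / q:
  layer 1 (coarse sand): t_1 = 5.35 × 0.20 / 4.616e-05 = 23180 d
  layer 2 (fractured sandstone): t_2 = 5.74 × 0.17 / 4.616e-05 = 21139 d
  layer 3 (weathered basalt): t_3 = 7.36 × 0.16 / 4.616e-05 = 25510 d
  layer 4 (clay): t_4 = 13.1 × 0.02 / 4.616e-05 = 5676 d
Total t = Σ t_i = 75505 days = 206.7 years.

207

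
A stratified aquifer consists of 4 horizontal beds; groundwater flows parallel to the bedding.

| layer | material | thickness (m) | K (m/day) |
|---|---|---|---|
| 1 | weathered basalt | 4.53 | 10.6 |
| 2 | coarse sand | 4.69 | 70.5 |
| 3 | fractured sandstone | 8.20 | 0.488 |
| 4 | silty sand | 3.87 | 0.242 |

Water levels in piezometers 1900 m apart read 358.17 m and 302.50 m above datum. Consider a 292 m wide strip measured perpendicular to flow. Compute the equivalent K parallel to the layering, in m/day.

18.0

Flow is parallel to layering, so each bed carries its own Darcy discharge and the transmissivities add.
Σ(K_i·b_i) = 10.6×4.53 + 70.5×4.69 + 0.488×8.20 + 0.242×3.87 = 383.6 m²/day.
Total thickness b = 21.29 m, so K_eq = Σ(K_i·b_i)/b = 18.02 m/day.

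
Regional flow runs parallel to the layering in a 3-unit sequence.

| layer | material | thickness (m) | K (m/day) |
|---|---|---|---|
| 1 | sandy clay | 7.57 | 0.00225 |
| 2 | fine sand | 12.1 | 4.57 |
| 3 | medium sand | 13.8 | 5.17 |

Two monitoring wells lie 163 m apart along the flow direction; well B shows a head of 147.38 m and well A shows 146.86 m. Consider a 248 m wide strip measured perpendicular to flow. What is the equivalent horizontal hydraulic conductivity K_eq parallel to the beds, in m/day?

Flow is parallel to layering, so each bed carries its own Darcy discharge and the transmissivities add.
Σ(K_i·b_i) = 0.00225×7.57 + 4.57×12.1 + 5.17×13.8 = 126.7 m²/day.
Total thickness b = 33.47 m, so K_eq = Σ(K_i·b_i)/b = 3.784 m/day.

3.78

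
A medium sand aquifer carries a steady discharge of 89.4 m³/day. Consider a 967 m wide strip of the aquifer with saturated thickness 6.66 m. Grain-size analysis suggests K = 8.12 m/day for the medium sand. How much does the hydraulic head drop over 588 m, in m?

1.01

Cross-sectional area A = 967 × 6.66 = 6440 m².
From Q = K·A·i, i = Q / (K·A) = 89.4 / (8.120 × 6440) = 0.001710.
Head loss Δh = i · L = 0.001710 × 588 = 1.005 m.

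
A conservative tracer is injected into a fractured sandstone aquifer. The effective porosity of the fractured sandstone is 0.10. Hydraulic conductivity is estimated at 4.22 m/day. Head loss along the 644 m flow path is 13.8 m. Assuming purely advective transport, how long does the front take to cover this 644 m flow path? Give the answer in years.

Hydraulic gradient i = Δh / L = 13.8 / 644 = 0.02143.
Darcy flux q = K · i = 4.220 × 0.02143 = 0.09043 m/day.
Seepage velocity v = q / n_e = 0.09043 / 0.10 = 0.9043 m/day.
Travel time t = L / v = 644 / 0.9043 = 712.2 days = 1.950 years.

1.95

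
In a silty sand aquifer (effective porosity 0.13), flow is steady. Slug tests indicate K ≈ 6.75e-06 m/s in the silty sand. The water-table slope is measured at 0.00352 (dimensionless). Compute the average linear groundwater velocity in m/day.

Convert K: 6.75e-06 m/s × 86400 = 0.5832 m/day.
Hydraulic gradient i = 0.00352.
Darcy flux q = K · i = 0.5832 × 0.003520 = 0.002053 m/day.
Seepage velocity v = q / n_e = 0.002053 / 0.13 = 0.01579 m/day.

0.0158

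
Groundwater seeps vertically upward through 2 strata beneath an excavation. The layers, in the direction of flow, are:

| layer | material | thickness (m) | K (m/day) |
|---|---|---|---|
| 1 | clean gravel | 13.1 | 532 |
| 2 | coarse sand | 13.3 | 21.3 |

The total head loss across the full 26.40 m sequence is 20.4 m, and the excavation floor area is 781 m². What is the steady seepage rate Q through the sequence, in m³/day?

24500

Flow is perpendicular to layering, so the layers act in series and the equivalent K is the thickness-weighted harmonic mean.
Total thickness L = 13.1 + 13.3 = 26.40 m.
Σ(b_i/K_i) = 13.1/532 + 13.3/21.3 = 0.6490 d.
K_eq = L / Σ(b_i/K_i) = 26.40 / 0.6490 = 40.68 m/day.
Q = K_eq · A · (Δh/L) = 40.68 × 781 × (20.4/26.40) = 24548 m³/day.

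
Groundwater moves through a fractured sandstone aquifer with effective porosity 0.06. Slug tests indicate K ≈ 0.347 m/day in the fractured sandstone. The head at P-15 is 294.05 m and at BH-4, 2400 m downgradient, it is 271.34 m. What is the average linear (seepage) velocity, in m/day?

0.0547

Hydraulic gradient i = (294.05 − 271.34) / 2400 = 22.71 / 2400 = 0.009463.
Darcy flux q = K · i = 0.3470 × 0.009463 = 0.003283 m/day.
Seepage velocity v = q / n_e = 0.003283 / 0.06 = 0.05472 m/day.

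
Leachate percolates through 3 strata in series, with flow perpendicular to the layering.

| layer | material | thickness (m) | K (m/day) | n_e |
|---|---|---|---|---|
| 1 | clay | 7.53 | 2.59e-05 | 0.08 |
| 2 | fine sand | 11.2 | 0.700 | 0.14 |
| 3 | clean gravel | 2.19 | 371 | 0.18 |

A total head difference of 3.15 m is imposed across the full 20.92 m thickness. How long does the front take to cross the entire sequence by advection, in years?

With flow normal to the layers, continuity requires the same specific discharge q through every layer.
Σ(b_i/K_i) = 7.53/2.59e-05 + 11.2/0.700 + 2.19/371 = 2.907e+05 d.
q = Δh / Σ(b_i/K_i) = 3.15 / 2.907e+05 = 1.083e-05 m/day.
In each layer the seepage velocity is v_i = q/n_i, so the layer transit time is t_i = b_i·n_i / q:
  layer 1 (clay): t_1 = 7.53 × 0.08 / 1.083e-05 = 55602 d
  layer 2 (fine sand): t_2 = 11.2 × 0.14 / 1.083e-05 = 1.447e+05 d
  layer 3 (clean gravel): t_3 = 2.19 × 0.18 / 1.083e-05 = 36385 d
Total t = Σ t_i = 2.367e+05 days = 648.1 years.

648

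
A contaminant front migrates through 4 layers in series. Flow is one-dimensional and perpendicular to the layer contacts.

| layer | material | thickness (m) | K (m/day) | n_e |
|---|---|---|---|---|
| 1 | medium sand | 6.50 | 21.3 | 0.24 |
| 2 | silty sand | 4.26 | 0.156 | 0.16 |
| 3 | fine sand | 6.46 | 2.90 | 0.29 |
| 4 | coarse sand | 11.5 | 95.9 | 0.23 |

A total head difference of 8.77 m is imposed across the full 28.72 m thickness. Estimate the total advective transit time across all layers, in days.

23.1

With flow normal to the layers, continuity requires the same specific discharge q through every layer.
Σ(b_i/K_i) = 6.50/21.3 + 4.26/0.156 + 6.46/2.90 + 11.5/95.9 = 29.96 d.
q = Δh / Σ(b_i/K_i) = 8.77 / 29.96 = 0.2927 m/day.
In each layer the seepage velocity is v_i = q/n_i, so the layer transit time is t_i = b_i·n_i / q:
  layer 1 (medium sand): t_1 = 6.50 × 0.24 / 0.2927 = 5.329 d
  layer 2 (silty sand): t_2 = 4.26 × 0.16 / 0.2927 = 2.329 d
  layer 3 (fine sand): t_3 = 6.46 × 0.29 / 0.2927 = 6.400 d
  layer 4 (coarse sand): t_4 = 11.5 × 0.23 / 0.2927 = 9.036 d
Total t = Σ t_i = 23.09 days.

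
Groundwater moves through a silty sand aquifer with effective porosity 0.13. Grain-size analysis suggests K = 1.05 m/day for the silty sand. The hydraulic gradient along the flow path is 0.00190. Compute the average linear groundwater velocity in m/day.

0.0153

Hydraulic gradient i = 0.00190.
Darcy flux q = K · i = 1.050 × 0.001900 = 0.001995 m/day.
Seepage velocity v = q / n_e = 0.001995 / 0.13 = 0.01535 m/day.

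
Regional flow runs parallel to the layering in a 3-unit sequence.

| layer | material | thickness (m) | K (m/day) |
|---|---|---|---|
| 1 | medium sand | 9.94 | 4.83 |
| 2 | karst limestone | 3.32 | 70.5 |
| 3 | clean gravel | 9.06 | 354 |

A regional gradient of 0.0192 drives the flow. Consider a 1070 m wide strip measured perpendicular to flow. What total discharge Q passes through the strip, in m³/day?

Flow is parallel to layering, so each bed carries its own Darcy discharge and the transmissivities add.
Σ(K_i·b_i) = 4.83×9.94 + 70.5×3.32 + 354×9.06 = 3489 m²/day.
Hydraulic gradient i = 0.0192.
Q = Σ(K_i·b_i) · W · i = 3489 × 1070 × 0.01920 = 71684 m³/day.

71700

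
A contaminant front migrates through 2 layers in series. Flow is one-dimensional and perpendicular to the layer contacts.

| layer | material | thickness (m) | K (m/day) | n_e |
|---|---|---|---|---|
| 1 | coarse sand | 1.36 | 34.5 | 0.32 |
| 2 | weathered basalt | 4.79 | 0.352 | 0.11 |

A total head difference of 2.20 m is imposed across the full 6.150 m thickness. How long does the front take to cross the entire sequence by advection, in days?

5.97

With flow normal to the layers, continuity requires the same specific discharge q through every layer.
Σ(b_i/K_i) = 1.36/34.5 + 4.79/0.352 = 13.65 d.
q = Δh / Σ(b_i/K_i) = 2.20 / 13.65 = 0.1612 m/day.
In each layer the seepage velocity is v_i = q/n_i, so the layer transit time is t_i = b_i·n_i / q:
  layer 1 (coarse sand): t_1 = 1.36 × 0.32 / 0.1612 = 2.700 d
  layer 2 (weathered basalt): t_2 = 4.79 × 0.11 / 0.1612 = 3.269 d
Total t = Σ t_i = 5.968 days.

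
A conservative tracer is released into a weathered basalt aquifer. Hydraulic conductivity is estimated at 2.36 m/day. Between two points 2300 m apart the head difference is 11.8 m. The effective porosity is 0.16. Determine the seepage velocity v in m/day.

0.0757

Hydraulic gradient i = Δh / L = 11.8 / 2300 = 0.005130.
Darcy flux q = K · i = 2.360 × 0.005130 = 0.01211 m/day.
Seepage velocity v = q / n_e = 0.01211 / 0.16 = 0.07567 m/day.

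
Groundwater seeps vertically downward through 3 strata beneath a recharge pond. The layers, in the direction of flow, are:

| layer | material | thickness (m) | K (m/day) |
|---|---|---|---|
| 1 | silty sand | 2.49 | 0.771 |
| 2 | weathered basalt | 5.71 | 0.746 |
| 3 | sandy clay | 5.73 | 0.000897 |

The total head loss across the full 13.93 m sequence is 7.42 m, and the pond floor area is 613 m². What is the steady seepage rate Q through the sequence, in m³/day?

0.711

Flow is perpendicular to layering, so the layers act in series and the equivalent K is the thickness-weighted harmonic mean.
Total thickness L = 2.49 + 5.71 + 5.73 = 13.93 m.
Σ(b_i/K_i) = 2.49/0.771 + 5.71/0.746 + 5.73/0.000897 = 6399 d.
K_eq = L / Σ(b_i/K_i) = 13.93 / 6399 = 0.002177 m/day.
Q = K_eq · A · (Δh/L) = 0.002177 × 613 × (7.42/13.93) = 0.7108 m³/day.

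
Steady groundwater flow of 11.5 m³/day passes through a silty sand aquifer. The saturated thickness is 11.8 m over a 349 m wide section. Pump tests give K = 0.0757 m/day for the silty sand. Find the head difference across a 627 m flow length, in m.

Cross-sectional area A = 349 × 11.8 = 4118 m².
From Q = K·A·i, i = Q / (K·A) = 11.5 / (0.07570 × 4118) = 0.03689.
Head loss Δh = i · L = 0.03689 × 627 = 23.13 m.

23.1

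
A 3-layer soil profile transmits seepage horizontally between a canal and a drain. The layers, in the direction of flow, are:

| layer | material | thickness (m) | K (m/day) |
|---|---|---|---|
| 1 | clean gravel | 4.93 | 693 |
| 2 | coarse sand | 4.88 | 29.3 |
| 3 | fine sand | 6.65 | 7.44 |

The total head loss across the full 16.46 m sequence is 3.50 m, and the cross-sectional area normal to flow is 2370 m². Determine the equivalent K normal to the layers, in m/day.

Flow is perpendicular to layering, so the layers act in series and the equivalent K is the thickness-weighted harmonic mean.
Total thickness L = 4.93 + 4.88 + 6.65 = 16.46 m.
Σ(b_i/K_i) = 4.93/693 + 4.88/29.3 + 6.65/7.44 = 1.067 d.
K_eq = L / Σ(b_i/K_i) = 16.46 / 1.067 = 15.42 m/day.

15.4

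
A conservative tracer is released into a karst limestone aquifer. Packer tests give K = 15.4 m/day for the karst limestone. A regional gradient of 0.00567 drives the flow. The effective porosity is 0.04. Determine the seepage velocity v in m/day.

Hydraulic gradient i = 0.00567.
Darcy flux q = K · i = 15.40 × 0.005670 = 0.08732 m/day.
Seepage velocity v = q / n_e = 0.08732 / 0.04 = 2.183 m/day.

2.18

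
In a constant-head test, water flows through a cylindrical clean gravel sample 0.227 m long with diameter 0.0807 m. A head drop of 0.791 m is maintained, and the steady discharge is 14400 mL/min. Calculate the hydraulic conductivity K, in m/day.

1160

Cross-sectional area A = π·(d/2)² = π × (0.0807/2)² = 0.005115 m².
Convert discharge: 14400 mL/min = 0.0002400 m³/s.
Darcy's law rearranged: K = Q·L / (A·Δh) = 0.0002400 × 0.227 / (0.005115 × 0.791) = 0.01347 m/s = 1163 m/day.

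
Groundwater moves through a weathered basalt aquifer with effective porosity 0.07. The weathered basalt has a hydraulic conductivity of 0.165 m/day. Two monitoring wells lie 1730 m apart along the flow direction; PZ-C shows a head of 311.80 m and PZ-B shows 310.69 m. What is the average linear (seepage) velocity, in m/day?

0.00151

Hydraulic gradient i = (311.80 − 310.69) / 1730 = 1.11 / 1730 = 0.0006416.
Darcy flux q = K · i = 0.1650 × 0.0006416 = 0.0001059 m/day.
Seepage velocity v = q / n_e = 0.0001059 / 0.07 = 0.001512 m/day.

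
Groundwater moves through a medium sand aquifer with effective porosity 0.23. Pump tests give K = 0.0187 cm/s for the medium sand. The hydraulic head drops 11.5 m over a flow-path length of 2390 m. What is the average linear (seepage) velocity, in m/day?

0.338

Convert K: 0.0187 cm/s × 864 = 16.16 m/day.
Hydraulic gradient i = Δh / L = 11.5 / 2390 = 0.004812.
Darcy flux q = K · i = 16.16 × 0.004812 = 0.07774 m/day.
Seepage velocity v = q / n_e = 0.07774 / 0.23 = 0.3380 m/day.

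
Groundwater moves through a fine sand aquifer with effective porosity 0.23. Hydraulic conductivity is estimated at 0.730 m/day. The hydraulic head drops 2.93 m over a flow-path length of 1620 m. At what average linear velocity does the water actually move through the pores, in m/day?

0.00574

Hydraulic gradient i = Δh / L = 2.93 / 1620 = 0.001809.
Darcy flux q = K · i = 0.7300 × 0.001809 = 0.001320 m/day.
Seepage velocity v = q / n_e = 0.001320 / 0.23 = 0.005740 m/day.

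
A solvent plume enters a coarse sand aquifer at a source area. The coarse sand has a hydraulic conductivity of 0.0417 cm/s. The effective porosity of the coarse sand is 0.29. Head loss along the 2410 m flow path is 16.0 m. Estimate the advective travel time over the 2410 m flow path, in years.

Convert K: 0.0417 cm/s × 864 = 36.03 m/day.
Hydraulic gradient i = Δh / L = 16.0 / 2410 = 0.006639.
Darcy flux q = K · i = 36.03 × 0.006639 = 0.2392 m/day.
Seepage velocity v = q / n_e = 0.2392 / 0.29 = 0.8248 m/day.
Travel time t = L / v = 2410 / 0.8248 = 2922 days = 8.000 years.

8.00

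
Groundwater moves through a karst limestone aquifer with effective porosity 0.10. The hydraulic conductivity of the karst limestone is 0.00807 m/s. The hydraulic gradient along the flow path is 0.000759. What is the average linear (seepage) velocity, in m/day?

Convert K: 0.00807 m/s × 86400 = 697.2 m/day.
Hydraulic gradient i = 0.000759.
Darcy flux q = K · i = 697.2 × 0.0007590 = 0.5292 m/day.
Seepage velocity v = q / n_e = 0.5292 / 0.10 = 5.292 m/day.

5.29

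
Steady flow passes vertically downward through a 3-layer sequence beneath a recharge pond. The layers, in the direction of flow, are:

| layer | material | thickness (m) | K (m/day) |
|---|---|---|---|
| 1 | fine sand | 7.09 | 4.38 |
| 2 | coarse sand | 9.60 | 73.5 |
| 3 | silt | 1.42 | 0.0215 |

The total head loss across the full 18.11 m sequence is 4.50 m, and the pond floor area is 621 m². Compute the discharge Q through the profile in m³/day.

41.2

Flow is perpendicular to layering, so the layers act in series and the equivalent K is the thickness-weighted harmonic mean.
Total thickness L = 7.09 + 9.60 + 1.42 = 18.11 m.
Σ(b_i/K_i) = 7.09/4.38 + 9.60/73.5 + 1.42/0.0215 = 67.80 d.
K_eq = L / Σ(b_i/K_i) = 18.11 / 67.80 = 0.2671 m/day.
Q = K_eq · A · (Δh/L) = 0.2671 × 621 × (4.50/18.11) = 41.22 m³/day.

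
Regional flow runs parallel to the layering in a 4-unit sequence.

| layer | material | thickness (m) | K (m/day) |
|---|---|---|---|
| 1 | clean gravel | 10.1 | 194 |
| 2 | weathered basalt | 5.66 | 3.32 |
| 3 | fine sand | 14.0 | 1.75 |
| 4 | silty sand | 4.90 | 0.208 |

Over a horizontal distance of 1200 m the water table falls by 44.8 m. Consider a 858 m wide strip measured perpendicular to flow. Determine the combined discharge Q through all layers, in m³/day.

64200

Flow is parallel to layering, so each bed carries its own Darcy discharge and the transmissivities add.
Σ(K_i·b_i) = 194×10.1 + 3.32×5.66 + 1.75×14.0 + 0.208×4.90 = 2004 m²/day.
Hydraulic gradient i = Δh / L = 44.8 / 1200 = 0.03733.
Q = Σ(K_i·b_i) · W · i = 2004 × 858 × 0.03733 = 64183 m³/day.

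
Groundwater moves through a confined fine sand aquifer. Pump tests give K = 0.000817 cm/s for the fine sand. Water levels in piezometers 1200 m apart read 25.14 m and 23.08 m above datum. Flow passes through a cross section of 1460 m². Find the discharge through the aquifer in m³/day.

1.77

Convert K: 0.000817 cm/s × 864 = 0.7059 m/day.
Hydraulic gradient i = (25.14 − 23.08) / 1200 = 2.06 / 1200 = 0.001717.
Darcy's law: Q = K · A · i = 0.7059 × 1460 × 0.001717 = 1.769 m³/day.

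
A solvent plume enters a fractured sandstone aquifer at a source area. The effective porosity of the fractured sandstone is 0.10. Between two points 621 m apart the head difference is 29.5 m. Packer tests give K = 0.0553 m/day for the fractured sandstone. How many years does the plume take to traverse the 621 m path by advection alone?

64.7

Hydraulic gradient i = Δh / L = 29.5 / 621 = 0.04750.
Darcy flux q = K · i = 0.05530 × 0.04750 = 0.002627 m/day.
Seepage velocity v = q / n_e = 0.002627 / 0.10 = 0.02627 m/day.
Travel time t = L / v = 621 / 0.02627 = 23639 days = 64.72 years.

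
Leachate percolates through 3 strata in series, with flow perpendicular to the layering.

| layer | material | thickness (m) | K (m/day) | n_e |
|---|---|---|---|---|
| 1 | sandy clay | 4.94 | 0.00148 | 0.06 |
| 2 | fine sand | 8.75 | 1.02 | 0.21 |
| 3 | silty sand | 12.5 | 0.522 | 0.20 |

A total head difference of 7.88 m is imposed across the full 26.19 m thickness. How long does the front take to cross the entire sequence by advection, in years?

5.43

With flow normal to the layers, continuity requires the same specific discharge q through every layer.
Σ(b_i/K_i) = 4.94/0.00148 + 8.75/1.02 + 12.5/0.522 = 3370 d.
q = Δh / Σ(b_i/K_i) = 7.88 / 3370 = 0.002338 m/day.
In each layer the seepage velocity is v_i = q/n_i, so the layer transit time is t_i = b_i·n_i / q:
  layer 1 (sandy clay): t_1 = 4.94 × 0.06 / 0.002338 = 126.8 d
  layer 2 (fine sand): t_2 = 8.75 × 0.21 / 0.002338 = 785.9 d
  layer 3 (silty sand): t_3 = 12.5 × 0.20 / 0.002338 = 1069 d
Total t = Σ t_i = 1982 days = 5.426 years.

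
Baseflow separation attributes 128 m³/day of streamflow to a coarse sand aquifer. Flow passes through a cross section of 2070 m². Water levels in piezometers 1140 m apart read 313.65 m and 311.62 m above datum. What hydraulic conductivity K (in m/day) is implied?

Hydraulic gradient i = (313.65 − 311.62) / 1140 = 2.03 / 1140 = 0.001781.
From Q = K·A·i, K = Q / (A·i) = 128 / (2070 × 0.001781) = 34.73 m/day.

34.7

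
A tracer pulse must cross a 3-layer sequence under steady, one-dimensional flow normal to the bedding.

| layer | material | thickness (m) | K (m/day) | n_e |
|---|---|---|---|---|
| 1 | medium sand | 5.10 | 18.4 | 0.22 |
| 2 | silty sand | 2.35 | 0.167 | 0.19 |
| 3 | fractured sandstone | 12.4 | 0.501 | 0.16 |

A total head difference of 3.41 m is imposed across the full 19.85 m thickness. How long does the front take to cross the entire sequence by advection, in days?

With flow normal to the layers, continuity requires the same specific discharge q through every layer.
Σ(b_i/K_i) = 5.10/18.4 + 2.35/0.167 + 12.4/0.501 = 39.10 d.
q = Δh / Σ(b_i/K_i) = 3.41 / 39.10 = 0.08721 m/day.
In each layer the seepage velocity is v_i = q/n_i, so the layer transit time is t_i = b_i·n_i / q:
  layer 1 (medium sand): t_1 = 5.10 × 0.22 / 0.08721 = 12.87 d
  layer 2 (silty sand): t_2 = 2.35 × 0.19 / 0.08721 = 5.120 d
  layer 3 (fractured sandstone): t_3 = 12.4 × 0.16 / 0.08721 = 22.75 d
Total t = Σ t_i = 40.73 days.

40.7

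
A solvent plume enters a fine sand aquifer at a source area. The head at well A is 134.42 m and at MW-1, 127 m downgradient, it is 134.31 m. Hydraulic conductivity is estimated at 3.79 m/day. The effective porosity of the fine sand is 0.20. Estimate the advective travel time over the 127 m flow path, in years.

21.2

Hydraulic gradient i = (134.42 − 134.31) / 127 = 0.11 / 127 = 0.0008661.
Darcy flux q = K · i = 3.790 × 0.0008661 = 0.003283 m/day.
Seepage velocity v = q / n_e = 0.003283 / 0.20 = 0.01641 m/day.
Travel time t = L / v = 127 / 0.01641 = 7738 days = 21.18 years.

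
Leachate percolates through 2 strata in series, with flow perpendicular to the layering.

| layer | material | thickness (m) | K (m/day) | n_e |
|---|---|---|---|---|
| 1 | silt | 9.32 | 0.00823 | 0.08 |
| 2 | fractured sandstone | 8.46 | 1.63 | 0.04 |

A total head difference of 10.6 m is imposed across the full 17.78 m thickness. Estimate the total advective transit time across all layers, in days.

116

With flow normal to the layers, continuity requires the same specific discharge q through every layer.
Σ(b_i/K_i) = 9.32/0.00823 + 8.46/1.63 = 1138 d.
q = Δh / Σ(b_i/K_i) = 10.6 / 1138 = 0.009318 m/day.
In each layer the seepage velocity is v_i = q/n_i, so the layer transit time is t_i = b_i·n_i / q:
  layer 1 (silt): t_1 = 9.32 × 0.08 / 0.009318 = 80.02 d
  layer 2 (fractured sandstone): t_2 = 8.46 × 0.04 / 0.009318 = 36.32 d
Total t = Σ t_i = 116.3 days.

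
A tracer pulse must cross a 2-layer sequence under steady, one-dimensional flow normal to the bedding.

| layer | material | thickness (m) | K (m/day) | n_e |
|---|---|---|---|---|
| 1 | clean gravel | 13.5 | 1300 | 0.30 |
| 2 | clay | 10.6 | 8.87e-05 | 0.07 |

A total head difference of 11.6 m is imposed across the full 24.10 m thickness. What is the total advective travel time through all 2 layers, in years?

With flow normal to the layers, continuity requires the same specific discharge q through every layer.
Σ(b_i/K_i) = 13.5/1300 + 10.6/8.87e-05 = 1.195e+05 d.
q = Δh / Σ(b_i/K_i) = 11.6 / 1.195e+05 = 9.707e-05 m/day.
In each layer the seepage velocity is v_i = q/n_i, so the layer transit time is t_i = b_i·n_i / q:
  layer 1 (clean gravel): t_1 = 13.5 × 0.30 / 9.707e-05 = 41723 d
  layer 2 (clay): t_2 = 10.6 × 0.07 / 9.707e-05 = 7644 d
Total t = Σ t_i = 49367 days = 135.2 years.

135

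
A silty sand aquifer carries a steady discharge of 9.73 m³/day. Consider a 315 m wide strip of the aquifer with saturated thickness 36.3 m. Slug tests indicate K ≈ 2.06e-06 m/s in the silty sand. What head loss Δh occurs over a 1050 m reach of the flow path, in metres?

5.02

Convert K: 2.06e-06 m/s × 86400 = 0.1780 m/day.
Cross-sectional area A = 315 × 36.3 = 11434 m².
From Q = K·A·i, i = Q / (K·A) = 9.73 / (0.1780 × 11434) = 0.004781.
Head loss Δh = i · L = 0.004781 × 1050 = 5.020 m.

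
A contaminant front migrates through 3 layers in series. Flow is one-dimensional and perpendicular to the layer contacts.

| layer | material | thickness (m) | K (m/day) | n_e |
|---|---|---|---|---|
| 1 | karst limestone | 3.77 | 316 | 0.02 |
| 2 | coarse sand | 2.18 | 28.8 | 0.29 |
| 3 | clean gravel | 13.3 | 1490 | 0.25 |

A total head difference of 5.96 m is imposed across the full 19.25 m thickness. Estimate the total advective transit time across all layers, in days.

0.0653

With flow normal to the layers, continuity requires the same specific discharge q through every layer.
Σ(b_i/K_i) = 3.77/316 + 2.18/28.8 + 13.3/1490 = 0.09655 d.
q = Δh / Σ(b_i/K_i) = 5.96 / 0.09655 = 61.73 m/day.
In each layer the seepage velocity is v_i = q/n_i, so the layer transit time is t_i = b_i·n_i / q:
  layer 1 (karst limestone): t_1 = 3.77 × 0.02 / 61.73 = 0.001221 d
  layer 2 (coarse sand): t_2 = 2.18 × 0.29 / 61.73 = 0.01024 d
  layer 3 (clean gravel): t_3 = 13.3 × 0.25 / 61.73 = 0.05386 d
Total t = Σ t_i = 0.06533 days.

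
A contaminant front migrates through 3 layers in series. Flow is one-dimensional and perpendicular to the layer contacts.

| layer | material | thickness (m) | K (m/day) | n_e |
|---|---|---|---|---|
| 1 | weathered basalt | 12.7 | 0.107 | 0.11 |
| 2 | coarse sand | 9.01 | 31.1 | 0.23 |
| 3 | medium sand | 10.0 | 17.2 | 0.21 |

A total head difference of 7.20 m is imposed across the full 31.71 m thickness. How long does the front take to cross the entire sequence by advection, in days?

92.5

With flow normal to the layers, continuity requires the same specific discharge q through every layer.
Σ(b_i/K_i) = 12.7/0.107 + 9.01/31.1 + 10.0/17.2 = 119.6 d.
q = Δh / Σ(b_i/K_i) = 7.20 / 119.6 = 0.06022 m/day.
In each layer the seepage velocity is v_i = q/n_i, so the layer transit time is t_i = b_i·n_i / q:
  layer 1 (weathered basalt): t_1 = 12.7 × 0.11 / 0.06022 = 23.20 d
  layer 2 (coarse sand): t_2 = 9.01 × 0.23 / 0.06022 = 34.41 d
  layer 3 (medium sand): t_3 = 10.0 × 0.21 / 0.06022 = 34.87 d
Total t = Σ t_i = 92.48 days.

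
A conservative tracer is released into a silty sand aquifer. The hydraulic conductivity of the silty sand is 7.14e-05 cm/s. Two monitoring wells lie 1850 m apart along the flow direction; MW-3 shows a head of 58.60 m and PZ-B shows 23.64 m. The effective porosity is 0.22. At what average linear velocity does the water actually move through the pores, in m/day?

0.00530

Convert K: 7.14e-05 cm/s × 864 = 0.06169 m/day.
Hydraulic gradient i = (58.60 − 23.64) / 1850 = 34.96 / 1850 = 0.01890.
Darcy flux q = K · i = 0.06169 × 0.01890 = 0.001166 m/day.
Seepage velocity v = q / n_e = 0.001166 / 0.22 = 0.005299 m/day.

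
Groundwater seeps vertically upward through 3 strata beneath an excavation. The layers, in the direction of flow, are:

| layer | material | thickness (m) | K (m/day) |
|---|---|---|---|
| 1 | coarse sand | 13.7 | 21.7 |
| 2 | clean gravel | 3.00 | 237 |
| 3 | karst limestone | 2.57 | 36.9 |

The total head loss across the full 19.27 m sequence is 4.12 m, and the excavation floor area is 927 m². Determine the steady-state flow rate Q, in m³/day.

5350

Flow is perpendicular to layering, so the layers act in series and the equivalent K is the thickness-weighted harmonic mean.
Total thickness L = 13.7 + 3.00 + 2.57 = 19.27 m.
Σ(b_i/K_i) = 13.7/21.7 + 3.00/237 + 2.57/36.9 = 0.7136 d.
K_eq = L / Σ(b_i/K_i) = 19.27 / 0.7136 = 27.00 m/day.
Q = K_eq · A · (Δh/L) = 27.00 × 927 × (4.12/19.27) = 5352 m³/day.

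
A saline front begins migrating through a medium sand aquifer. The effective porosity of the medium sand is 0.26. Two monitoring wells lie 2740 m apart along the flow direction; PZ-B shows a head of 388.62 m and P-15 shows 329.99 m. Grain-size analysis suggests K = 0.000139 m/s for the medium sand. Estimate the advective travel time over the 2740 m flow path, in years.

7.59

Convert K: 0.000139 m/s × 86400 = 12.01 m/day.
Hydraulic gradient i = (388.62 − 329.99) / 2740 = 58.63 / 2740 = 0.02140.
Darcy flux q = K · i = 12.01 × 0.02140 = 0.2570 m/day.
Seepage velocity v = q / n_e = 0.2570 / 0.26 = 0.9884 m/day.
Travel time t = L / v = 2740 / 0.9884 = 2772 days = 7.590 years.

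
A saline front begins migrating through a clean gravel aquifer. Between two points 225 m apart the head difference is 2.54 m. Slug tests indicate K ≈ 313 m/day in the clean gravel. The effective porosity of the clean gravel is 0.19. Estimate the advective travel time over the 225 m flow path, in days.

12.1

Hydraulic gradient i = Δh / L = 2.54 / 225 = 0.01129.
Darcy flux q = K · i = 313.0 × 0.01129 = 3.533 m/day.
Seepage velocity v = q / n_e = 3.533 / 0.19 = 18.60 m/day.
Travel time t = L / v = 225 / 18.60 = 12.10 days.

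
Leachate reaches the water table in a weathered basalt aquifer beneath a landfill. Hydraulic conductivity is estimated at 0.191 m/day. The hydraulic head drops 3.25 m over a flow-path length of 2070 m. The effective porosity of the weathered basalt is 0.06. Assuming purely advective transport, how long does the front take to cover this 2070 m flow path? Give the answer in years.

1130

Hydraulic gradient i = Δh / L = 3.25 / 2070 = 0.001570.
Darcy flux q = K · i = 0.1910 × 0.001570 = 0.0002999 m/day.
Seepage velocity v = q / n_e = 0.0002999 / 0.06 = 0.004998 m/day.
Travel time t = L / v = 2070 / 0.004998 = 4.142e+05 days = 1134 years.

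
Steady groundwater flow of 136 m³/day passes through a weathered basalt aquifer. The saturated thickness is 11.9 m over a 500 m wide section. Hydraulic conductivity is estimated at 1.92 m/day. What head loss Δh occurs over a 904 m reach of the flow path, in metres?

10.8

Cross-sectional area A = 500 × 11.9 = 5950 m².
From Q = K·A·i, i = Q / (K·A) = 136 / (1.920 × 5950) = 0.01190.
Head loss Δh = i · L = 0.01190 × 904 = 10.76 m.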